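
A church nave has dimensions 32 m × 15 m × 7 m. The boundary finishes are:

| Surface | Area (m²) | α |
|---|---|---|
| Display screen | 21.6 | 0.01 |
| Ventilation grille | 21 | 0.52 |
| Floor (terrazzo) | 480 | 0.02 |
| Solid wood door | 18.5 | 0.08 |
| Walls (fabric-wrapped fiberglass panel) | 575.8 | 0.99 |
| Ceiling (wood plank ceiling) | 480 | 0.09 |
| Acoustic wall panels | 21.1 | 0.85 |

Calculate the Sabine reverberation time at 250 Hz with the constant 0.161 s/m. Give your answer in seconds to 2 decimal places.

Total absorption A = 21.6×0.01 + 21×0.52 + 480×0.02 + 18.5×0.08 + 575.8×0.99 + 480×0.09 + 21.1×0.85
  = 0.216 + 10.920 + 9.600 + 1.480 + 570.042 + 43.200 + 17.935 = 653.393 m² sabins.
Volume V = 32 × 15 × 7 = 3360 m³.
RT60 = 0.161 · V / A = 0.161 × 3360 / 653.393 = 0.83 s.

0.83 sec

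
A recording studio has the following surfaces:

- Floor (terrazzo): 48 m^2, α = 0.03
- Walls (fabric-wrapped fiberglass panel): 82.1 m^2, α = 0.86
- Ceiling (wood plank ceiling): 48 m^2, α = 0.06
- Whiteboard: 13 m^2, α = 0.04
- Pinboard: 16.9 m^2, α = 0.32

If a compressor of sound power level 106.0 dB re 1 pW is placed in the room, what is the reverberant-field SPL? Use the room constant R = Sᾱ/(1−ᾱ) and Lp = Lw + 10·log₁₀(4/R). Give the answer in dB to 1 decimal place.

90.8 dB

A = 80.854 sabins; S = 208.0 m^2.
ᾱ = 0.3887, so room constant R = A/(1−ᾱ) = 132.266 m^2.
Lp = Lw + 10 log₁₀(4/R) = 106.0 -15.19 = 90.8 dB.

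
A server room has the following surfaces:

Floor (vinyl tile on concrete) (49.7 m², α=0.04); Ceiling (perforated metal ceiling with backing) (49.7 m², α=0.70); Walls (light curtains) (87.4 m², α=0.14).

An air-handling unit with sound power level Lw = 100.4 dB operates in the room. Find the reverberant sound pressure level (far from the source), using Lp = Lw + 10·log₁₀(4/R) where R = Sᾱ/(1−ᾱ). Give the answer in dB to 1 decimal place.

88.2 dB

A = 49.014 sabins; S = 186.8 m².
ᾱ = 49.014/186.8 = 0.2624; R = Sᾱ/(1−ᾱ) = 49.014/(1−0.2624) = 66.451 m².
Lp = 100.4 + 10·log₁₀(4/66.451) = 100.4 + (-12.20) = 88.2 dB.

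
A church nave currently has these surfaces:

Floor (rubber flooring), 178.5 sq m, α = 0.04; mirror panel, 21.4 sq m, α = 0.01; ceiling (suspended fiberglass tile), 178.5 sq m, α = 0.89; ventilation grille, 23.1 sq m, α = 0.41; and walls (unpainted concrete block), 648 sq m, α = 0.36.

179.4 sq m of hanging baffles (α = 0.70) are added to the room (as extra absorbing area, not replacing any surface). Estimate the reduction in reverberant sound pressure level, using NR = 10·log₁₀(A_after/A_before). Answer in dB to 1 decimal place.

Summing Sᵢαᵢ: 7.140 + 0.214 + 158.865 + 9.471 + 233.280 → A_before = 408.970 sabins.
Treatment contributes 179.4·0.70 = 125.580 sabins.
A_after = 408.970 + 125.580 = 534.550 sabins.
Reduction = 10 log₁₀(A_after/A_before) = 10 log₁₀(1.3071) = 1.2 dB.

1.2 dB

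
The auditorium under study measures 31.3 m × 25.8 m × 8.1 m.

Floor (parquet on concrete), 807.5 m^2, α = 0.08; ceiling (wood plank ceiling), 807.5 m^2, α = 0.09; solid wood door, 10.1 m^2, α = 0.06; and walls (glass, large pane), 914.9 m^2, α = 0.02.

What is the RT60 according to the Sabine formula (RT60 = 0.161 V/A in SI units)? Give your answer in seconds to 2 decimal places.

6.74 s

Equivalent absorption area: A = 807.5*0.08 + 807.5*0.09 + 10.1*0.06 + 914.9*0.02 = 156.179 m^2.
V = 31.3·25.8·8.1 = 6541.074 m³.
T = 0.161 V/A = 0.161·6541.074/156.179 = 6.74 s.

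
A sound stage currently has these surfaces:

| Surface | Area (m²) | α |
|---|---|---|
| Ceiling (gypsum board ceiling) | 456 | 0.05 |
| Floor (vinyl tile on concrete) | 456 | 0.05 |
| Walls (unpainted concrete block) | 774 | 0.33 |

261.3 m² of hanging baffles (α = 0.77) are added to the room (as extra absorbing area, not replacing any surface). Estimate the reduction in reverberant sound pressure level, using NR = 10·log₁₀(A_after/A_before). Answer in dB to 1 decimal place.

A_before = Σ Sᵢαᵢ = 456×0.05 + 456×0.05 + 774×0.33 = 301.020 sabins.
Treatment contributes 261.3·0.77 = 201.201 sabins.
New total A_after = 502.221 sabins.
Reduction = 10 log₁₀(A_after/A_before) = 10 log₁₀(1.6684) = 2.2 dB.

2.2 dB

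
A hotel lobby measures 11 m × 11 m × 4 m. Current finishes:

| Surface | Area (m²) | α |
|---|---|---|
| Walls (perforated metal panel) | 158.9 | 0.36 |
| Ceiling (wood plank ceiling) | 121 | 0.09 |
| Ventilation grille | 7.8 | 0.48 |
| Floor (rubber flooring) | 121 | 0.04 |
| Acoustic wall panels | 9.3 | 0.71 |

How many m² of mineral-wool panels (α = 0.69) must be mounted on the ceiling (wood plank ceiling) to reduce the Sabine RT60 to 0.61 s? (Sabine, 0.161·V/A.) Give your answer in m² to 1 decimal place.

Summing Sᵢαᵢ: 57.204 + 10.890 + 3.744 + 4.840 + 6.603 → A₁ = 83.281 sabins.
V = 484 m³. Target absorption A₂ = 0.161 × 484 / 0.61 = 127.744 sabins.
ΔA needed = 127.744 − 83.281 = 44.463 sabins.
Net gain per m²: Δα = 0.69 − 0.09 = 0.60.
Panel area = 44.463 / 0.60 = 74.1 m².

74.1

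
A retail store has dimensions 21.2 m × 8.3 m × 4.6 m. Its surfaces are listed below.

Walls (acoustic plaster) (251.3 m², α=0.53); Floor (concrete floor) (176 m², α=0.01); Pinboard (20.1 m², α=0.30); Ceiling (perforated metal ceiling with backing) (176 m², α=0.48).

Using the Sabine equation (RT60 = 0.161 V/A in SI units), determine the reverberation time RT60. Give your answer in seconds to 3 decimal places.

0.578 s

Total absorption A = 251.3·0.53 + 176·0.01 + 20.1·0.30 + 176·0.48
  = 133.189 + 1.760 + 6.030 + 84.480 = 225.459 m² sabins.
Room volume: 809.416 m³.
T = 0.161 V/A = 0.161·809.416/225.459 = 0.578 s.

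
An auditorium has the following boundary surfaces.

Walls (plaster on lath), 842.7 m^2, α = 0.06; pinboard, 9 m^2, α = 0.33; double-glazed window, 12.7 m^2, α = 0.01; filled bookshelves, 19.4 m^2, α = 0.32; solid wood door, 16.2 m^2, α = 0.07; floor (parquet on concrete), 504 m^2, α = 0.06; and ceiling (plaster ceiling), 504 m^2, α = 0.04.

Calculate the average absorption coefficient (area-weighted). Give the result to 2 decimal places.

0.06

S = Σ Sᵢ = 842.7 + 9 + 12.7 + 19.4 + 16.2 + 504 + 504 = 1908.0 m^2.
Weighted sum Σ Sα = 111.401.
ᾱ = 111.401 / 1908.0 = 0.06.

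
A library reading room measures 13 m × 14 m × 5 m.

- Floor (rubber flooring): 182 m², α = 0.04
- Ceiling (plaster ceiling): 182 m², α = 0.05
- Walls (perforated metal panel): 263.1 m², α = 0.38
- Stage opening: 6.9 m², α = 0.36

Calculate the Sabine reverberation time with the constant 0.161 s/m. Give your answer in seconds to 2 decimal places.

Summing Sᵢαᵢ: 7.280 + 9.100 + 99.978 + 2.484 → A = 118.842 sabins.
Volume V = 13 × 14 × 5 = 910 m³.
T = 0.161 V/A = 0.161·910/118.842 = 1.23 s.

1.23 s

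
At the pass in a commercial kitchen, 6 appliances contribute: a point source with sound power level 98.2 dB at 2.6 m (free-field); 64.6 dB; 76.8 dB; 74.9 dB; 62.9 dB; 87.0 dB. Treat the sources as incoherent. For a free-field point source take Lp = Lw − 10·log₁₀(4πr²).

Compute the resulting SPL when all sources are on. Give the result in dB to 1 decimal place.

88.2 dB

Source at 2.6 m: Lp = 98.2 − 10·log₁₀(4π·2.6²) = 98.2 − 10·log₁₀(84.949) = 78.9 dB.
Σ 10^(Lᵢ/10) = 6.624e+08.
Back to dB: 10·log₁₀ Σ = 88.2 dB.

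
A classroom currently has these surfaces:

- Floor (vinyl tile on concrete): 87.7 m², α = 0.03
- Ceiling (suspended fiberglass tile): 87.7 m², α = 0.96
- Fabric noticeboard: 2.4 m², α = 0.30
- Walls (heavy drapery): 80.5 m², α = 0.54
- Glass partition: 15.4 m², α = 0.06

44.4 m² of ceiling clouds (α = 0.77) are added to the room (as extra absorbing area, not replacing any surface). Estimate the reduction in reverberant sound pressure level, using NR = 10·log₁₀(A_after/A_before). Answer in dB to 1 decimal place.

Equivalent absorption area: A_before = 87.7*0.03 + 87.7*0.96 + 2.4*0.30 + 80.5*0.54 + 15.4*0.06 = 131.937 m².
Treatment contributes 44.4·0.77 = 34.188 sabins.
New total A_after = 166.125 sabins.
Reduction = 10 log₁₀(A_after/A_before) = 10 log₁₀(1.2591) = 1.0 dB.

1.0 dB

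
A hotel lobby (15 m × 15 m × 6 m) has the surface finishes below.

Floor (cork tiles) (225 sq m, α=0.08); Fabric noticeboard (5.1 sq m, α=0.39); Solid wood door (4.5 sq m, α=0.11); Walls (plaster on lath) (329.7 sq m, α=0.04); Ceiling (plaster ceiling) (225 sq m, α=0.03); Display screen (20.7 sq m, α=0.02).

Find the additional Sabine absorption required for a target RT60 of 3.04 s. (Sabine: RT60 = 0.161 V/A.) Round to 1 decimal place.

A₁ = Σ Sᵢαᵢ = 225·0.08 + 5.1·0.39 + 4.5·0.11 + 329.7·0.04 + 225·0.03 + 20.7·0.02 = 40.836 sabins.
For T = 3.04 s, need A₂ = 0.161·V/T = 0.161·1350/3.04 = 71.497 sabins.
Shortfall: 71.497 − 40.836 = 30.7 sabins.

30.7 sabins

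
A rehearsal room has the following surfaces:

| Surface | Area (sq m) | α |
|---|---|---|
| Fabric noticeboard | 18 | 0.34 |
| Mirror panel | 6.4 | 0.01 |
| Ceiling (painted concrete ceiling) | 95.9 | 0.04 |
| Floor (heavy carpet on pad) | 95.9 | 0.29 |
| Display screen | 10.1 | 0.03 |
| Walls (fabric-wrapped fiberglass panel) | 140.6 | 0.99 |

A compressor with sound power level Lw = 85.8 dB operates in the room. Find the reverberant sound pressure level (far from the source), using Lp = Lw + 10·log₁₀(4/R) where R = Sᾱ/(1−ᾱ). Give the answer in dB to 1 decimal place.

Σ(Sᵢαᵢ) = 18·0.34 + 6.4·0.01 + 95.9·0.04 + 95.9·0.29 + 10.1·0.03 + 140.6·0.99 = 177.328; total area S = 366.9 sq m.
ᾱ = 177.328/366.9 = 0.4833; R = Sᾱ/(1−ᾱ) = 177.328/(1−0.4833) = 343.193 sq m.
Lp = Lw + 10 log₁₀(4/R) = 85.8 -19.33 = 66.5 dB.

66.5 dB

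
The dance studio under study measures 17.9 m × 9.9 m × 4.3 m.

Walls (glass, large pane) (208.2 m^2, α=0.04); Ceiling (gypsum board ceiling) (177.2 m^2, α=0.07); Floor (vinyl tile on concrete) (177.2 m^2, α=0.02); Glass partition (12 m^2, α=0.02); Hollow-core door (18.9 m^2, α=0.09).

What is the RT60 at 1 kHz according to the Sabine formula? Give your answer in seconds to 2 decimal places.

A = Σ Sᵢαᵢ = 208.2·0.04 + 177.2·0.07 + 177.2·0.02 + 12·0.02 + 18.9·0.09 = 26.217 sabins.
V = 17.9·9.9·4.3 = 762.003 m³.
T = 0.161 V/A = 0.161·762.003/26.217 = 4.68 s.

4.68 sec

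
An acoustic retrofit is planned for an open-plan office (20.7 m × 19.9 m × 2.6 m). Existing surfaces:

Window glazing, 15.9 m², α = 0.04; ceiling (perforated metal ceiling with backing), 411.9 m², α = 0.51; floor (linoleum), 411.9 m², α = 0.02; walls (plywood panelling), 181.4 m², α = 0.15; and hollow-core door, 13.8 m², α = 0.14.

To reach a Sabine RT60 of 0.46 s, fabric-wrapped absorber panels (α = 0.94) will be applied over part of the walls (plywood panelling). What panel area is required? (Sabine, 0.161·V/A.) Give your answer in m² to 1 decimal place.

160.5

Summing Sᵢαᵢ: 0.636 + 210.069 + 8.238 + 27.210 + 1.932 → A₁ = 248.085 sabins.
Required A₂ = 0.161·1071.018/0.46 = 374.856 sabins.
ΔA needed = 374.856 − 248.085 = 126.771 sabins.
Net gain per m²: Δα = 0.94 − 0.15 = 0.79.
Area = ΔA/Δα = 126.771/0.79 = 160.5 m².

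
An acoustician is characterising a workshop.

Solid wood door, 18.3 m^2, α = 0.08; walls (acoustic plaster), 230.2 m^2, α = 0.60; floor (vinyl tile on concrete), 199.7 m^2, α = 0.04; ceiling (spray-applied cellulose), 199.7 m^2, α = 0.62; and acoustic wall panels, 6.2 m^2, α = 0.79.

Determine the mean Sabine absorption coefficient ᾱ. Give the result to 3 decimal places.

0.422

S = Σ Sᵢ = 18.3 + 230.2 + 199.7 + 199.7 + 6.2 = 654.1 m^2.
A = 18.3×0.08 + 230.2×0.60 + 199.7×0.04 + 199.7×0.62 + 6.2×0.79 = 276.284 sabins.
ᾱ = A/S = 0.422.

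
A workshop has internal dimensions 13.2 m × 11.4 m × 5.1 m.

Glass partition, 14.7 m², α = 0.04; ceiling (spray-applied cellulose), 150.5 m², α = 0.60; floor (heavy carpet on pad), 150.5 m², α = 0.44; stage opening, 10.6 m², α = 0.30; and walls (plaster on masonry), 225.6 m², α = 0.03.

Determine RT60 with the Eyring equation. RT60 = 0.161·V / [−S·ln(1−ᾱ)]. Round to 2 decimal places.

Total surface area S = 14.7 + 150.5 + 150.5 + 10.6 + 225.6 = 551.9 m².
Σ(Sᵢαᵢ) = 14.7·0.04 + 150.5·0.60 + 150.5·0.44 + 10.6·0.30 + 225.6·0.03 = 167.056.
Mean coefficient ᾱ = A/S = 0.3027.
Eyring denominator: −S ln(1−ᾱ) = 198.982.
V = 13.2 × 11.4 × 5.1 = 767.448 m³.
RT60 = 0.161 × 767.448 / 198.982 = 0.62 s.

0.62 sec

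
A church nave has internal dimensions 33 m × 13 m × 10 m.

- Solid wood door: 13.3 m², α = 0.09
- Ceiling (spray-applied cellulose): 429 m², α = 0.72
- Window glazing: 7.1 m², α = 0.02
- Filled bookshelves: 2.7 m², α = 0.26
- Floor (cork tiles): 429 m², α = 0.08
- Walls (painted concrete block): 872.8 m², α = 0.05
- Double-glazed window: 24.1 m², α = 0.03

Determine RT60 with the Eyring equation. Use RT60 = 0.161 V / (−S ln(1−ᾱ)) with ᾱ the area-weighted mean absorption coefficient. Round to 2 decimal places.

1.57 seconds

S = Σ Sᵢ = 1778.0 m².
Σ(Sᵢαᵢ) = 13.3·0.09 + 429·0.72 + 7.1·0.02 + 2.7·0.26 + 429·0.08 + 872.8·0.05 + 24.1·0.03 = 389.604.
Mean coefficient ᾱ = A/S = 0.2191.
−S·ln(1−ᾱ) = −1778.0 × ln(1 − 0.2191) = 439.714.
V = 33 × 13 × 10 = 4290 m³.
T = 0.161·V/[−S·ln(1−ᾱ)] = 0.161·4290/439.714 = 1.57 s.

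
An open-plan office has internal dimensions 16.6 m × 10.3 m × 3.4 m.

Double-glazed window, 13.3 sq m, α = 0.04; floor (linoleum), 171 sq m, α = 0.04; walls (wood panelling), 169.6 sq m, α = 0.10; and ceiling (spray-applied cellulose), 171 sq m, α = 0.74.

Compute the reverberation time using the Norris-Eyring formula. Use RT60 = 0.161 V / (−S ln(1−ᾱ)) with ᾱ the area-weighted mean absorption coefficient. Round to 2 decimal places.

0.53 sec

Total surface area S = 13.3 + 171 + 169.6 + 171 = 524.9 sq m.
Absorption A = 13.3·0.04 + 171·0.04 + 169.6·0.10 + 171·0.74 = 150.872 sabins.
ᾱ = 150.872 / 524.9 = 0.2874.
Eyring denominator: −S ln(1−ᾱ) = 177.855.
V = 16.6 × 10.3 × 3.4 = 581.332 m³.
T = 0.161·V/[−S·ln(1−ᾱ)] = 0.161·581.332/177.855 = 0.53 s.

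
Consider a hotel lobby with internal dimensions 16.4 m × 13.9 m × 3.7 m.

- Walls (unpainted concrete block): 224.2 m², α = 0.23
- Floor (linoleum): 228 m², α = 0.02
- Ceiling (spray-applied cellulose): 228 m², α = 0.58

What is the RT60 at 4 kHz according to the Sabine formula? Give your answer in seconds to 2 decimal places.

Summing Sᵢαᵢ: 51.566 + 4.560 + 132.240 → A = 188.366 sabins.
Volume V = 16.4 × 13.9 × 3.7 = 843.452 m³.
T = 0.161 V/A = 0.161·843.452/188.366 = 0.72 s.

0.72 sec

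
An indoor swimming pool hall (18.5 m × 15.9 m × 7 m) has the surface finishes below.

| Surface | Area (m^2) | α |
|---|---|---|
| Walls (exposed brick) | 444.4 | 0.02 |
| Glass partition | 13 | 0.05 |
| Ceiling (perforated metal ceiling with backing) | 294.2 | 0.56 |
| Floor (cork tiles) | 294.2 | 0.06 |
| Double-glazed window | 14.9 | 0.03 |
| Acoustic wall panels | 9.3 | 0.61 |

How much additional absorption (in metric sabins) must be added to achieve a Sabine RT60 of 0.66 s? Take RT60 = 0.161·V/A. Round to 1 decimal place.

304.2 sabins

A₁ = Σ Sᵢαᵢ = 444.4·0.02 + 13·0.05 + 294.2·0.56 + 294.2·0.06 + 14.9·0.03 + 9.3·0.61 = 198.062 sabins.
Target A₂ = 0.161·2059.05/0.66 = 502.283 sabins (V = 2059.05 m³).
Additional absorption ΔA = 502.283 − 198.062 = 304.2 sabins.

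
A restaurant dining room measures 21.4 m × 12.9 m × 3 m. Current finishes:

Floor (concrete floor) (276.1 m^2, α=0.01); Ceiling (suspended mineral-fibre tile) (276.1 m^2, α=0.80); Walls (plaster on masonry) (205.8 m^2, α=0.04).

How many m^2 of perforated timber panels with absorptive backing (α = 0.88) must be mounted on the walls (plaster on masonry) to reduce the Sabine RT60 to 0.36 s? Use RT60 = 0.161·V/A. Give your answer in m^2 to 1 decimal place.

164.9

Equivalent absorption area: A₁ = 276.1×0.01 + 276.1×0.80 + 205.8×0.04 = 231.873 m^2.
V = 828.18 m³. Target absorption A₂ = 0.161 × 828.18 / 0.36 = 370.380 sabins.
Absorption to add: 370.380 − 231.873 = 138.507 sabins.
Each m^2 of panel replacing the walls (plaster on masonry) adds (0.88 − 0.04) = 0.84 sabins.
Area = ΔA/Δα = 138.507/0.84 = 164.9 m^2.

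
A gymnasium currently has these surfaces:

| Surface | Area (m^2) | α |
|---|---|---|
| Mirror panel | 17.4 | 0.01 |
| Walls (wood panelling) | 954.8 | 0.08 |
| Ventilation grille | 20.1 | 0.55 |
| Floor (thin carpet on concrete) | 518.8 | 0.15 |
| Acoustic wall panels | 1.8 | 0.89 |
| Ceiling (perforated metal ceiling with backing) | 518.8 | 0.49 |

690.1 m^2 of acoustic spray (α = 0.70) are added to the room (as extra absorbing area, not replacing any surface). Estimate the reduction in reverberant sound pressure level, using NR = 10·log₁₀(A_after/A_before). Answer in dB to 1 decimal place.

Equivalent absorption area: A_before = 17.4·0.01 + 954.8·0.08 + 20.1·0.55 + 518.8·0.15 + 1.8·0.89 + 518.8·0.49 = 421.247 m^2.
Added absorption = 690.1 × 0.70 = 483.070 sabins.
A_after = 421.247 + 483.070 = 904.317 sabins.
Reduction = 10 log₁₀(A_after/A_before) = 10 log₁₀(2.1468) = 3.3 dB.

3.3 dB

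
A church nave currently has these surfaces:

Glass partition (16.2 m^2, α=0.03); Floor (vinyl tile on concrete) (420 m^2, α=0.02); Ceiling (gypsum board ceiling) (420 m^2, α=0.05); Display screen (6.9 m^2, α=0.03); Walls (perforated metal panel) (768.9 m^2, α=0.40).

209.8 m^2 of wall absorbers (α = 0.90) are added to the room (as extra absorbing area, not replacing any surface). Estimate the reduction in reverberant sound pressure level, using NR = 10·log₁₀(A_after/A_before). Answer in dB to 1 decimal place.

1.9 dB

A_before = Σ Sᵢαᵢ = 16.2×0.03 + 420×0.02 + 420×0.05 + 6.9×0.03 + 768.9×0.40 = 337.653 sabins.
Added absorption = 209.8 × 0.90 = 188.820 sabins.
A_after = 337.653 + 188.820 = 526.473 sabins.
NR = 10·log₁₀(526.473/337.653) = 1.9 dB.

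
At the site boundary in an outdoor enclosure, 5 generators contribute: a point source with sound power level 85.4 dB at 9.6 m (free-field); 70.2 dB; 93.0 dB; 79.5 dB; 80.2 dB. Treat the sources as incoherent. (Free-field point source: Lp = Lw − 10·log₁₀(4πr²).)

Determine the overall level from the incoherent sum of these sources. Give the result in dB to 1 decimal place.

Source at 9.6 m: Lp = 85.4 − 10·log₁₀(4π·9.6²) = 85.4 − 10·log₁₀(1158.117) = 54.8 dB.
Sum in the linear (power) domain: Σ 10^(Lᵢ/10) = 10^(54.8/10) + 10^(70.2/10) + 10^(93.0/10) + 10^(79.5/10) + 10^(80.2/10) = 2.2e+09.
L_total = 10·log₁₀(2.2e+09) = 93.4 dB.

93.4 dB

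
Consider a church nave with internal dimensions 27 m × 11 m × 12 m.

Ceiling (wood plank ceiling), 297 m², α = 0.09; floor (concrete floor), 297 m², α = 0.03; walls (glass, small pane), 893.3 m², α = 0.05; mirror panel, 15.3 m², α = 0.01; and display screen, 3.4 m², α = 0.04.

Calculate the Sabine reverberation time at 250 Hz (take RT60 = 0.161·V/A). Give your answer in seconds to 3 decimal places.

7.120 s

A = Σ Sᵢαᵢ = 297*0.09 + 297*0.03 + 893.3*0.05 + 15.3*0.01 + 3.4*0.04 = 80.594 sabins.
V = 27·11·12 = 3564 m³.
T = 0.161 V/A = 0.161·3564/80.594 = 7.120 s.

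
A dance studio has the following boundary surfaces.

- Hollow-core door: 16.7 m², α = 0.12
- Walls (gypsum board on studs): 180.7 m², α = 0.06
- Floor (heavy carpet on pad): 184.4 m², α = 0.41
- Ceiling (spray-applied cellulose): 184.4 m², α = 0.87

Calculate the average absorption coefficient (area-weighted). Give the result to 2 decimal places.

S = Σ Sᵢ = 16.7 + 180.7 + 184.4 + 184.4 = 566.2 m².
Σ(Sᵢαᵢ) = 16.7×0.12 + 180.7×0.06 + 184.4×0.41 + 184.4×0.87 = 248.878.
ᾱ = A/S = 0.44.

0.44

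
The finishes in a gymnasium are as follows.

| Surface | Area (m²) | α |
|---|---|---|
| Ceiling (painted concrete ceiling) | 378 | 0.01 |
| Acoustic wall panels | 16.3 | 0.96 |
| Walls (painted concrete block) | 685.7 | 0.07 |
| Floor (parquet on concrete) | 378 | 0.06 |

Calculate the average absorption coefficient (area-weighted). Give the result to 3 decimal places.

0.062

Total surface area S = 1458.0 m².
Σ(Sᵢαᵢ) = 378·0.01 + 16.3·0.96 + 685.7·0.07 + 378·0.06 = 90.107.
ᾱ = A/S = 0.062.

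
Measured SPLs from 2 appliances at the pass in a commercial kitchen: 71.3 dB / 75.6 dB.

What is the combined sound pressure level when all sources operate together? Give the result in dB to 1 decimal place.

77.0 dB

Converting to relative power and adding: 10^(71.3/10) + 10^(75.6/10) = 4.98e+07.
Back to dB: 10·log₁₀ Σ = 77.0 dB.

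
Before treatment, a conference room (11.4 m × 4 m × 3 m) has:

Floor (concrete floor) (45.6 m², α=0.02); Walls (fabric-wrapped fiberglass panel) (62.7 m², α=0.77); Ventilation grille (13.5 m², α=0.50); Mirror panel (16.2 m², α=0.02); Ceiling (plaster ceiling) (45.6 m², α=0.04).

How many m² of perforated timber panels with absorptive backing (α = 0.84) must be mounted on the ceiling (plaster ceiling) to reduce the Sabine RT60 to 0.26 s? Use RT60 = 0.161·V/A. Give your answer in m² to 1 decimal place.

Equivalent absorption area: A₁ = 45.6×0.02 + 62.7×0.77 + 13.5×0.50 + 16.2×0.02 + 45.6×0.04 = 58.089 m².
Required A₂ = 0.161·136.8/0.26 = 84.711 sabins.
Absorption to add: 84.711 − 58.089 = 26.622 sabins.
Net gain per m²: Δα = 0.84 − 0.04 = 0.80.
Area = ΔA/Δα = 26.622/0.80 = 33.3 m².

33.3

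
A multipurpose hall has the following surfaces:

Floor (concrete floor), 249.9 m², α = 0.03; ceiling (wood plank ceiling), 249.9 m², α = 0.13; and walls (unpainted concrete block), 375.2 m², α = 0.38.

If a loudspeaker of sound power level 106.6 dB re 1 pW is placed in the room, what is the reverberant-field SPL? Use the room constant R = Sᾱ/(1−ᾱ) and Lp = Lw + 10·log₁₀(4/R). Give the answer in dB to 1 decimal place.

Σ(Sᵢαᵢ) = 249.9×0.03 + 249.9×0.13 + 375.2×0.38 = 182.560; total area S = 875.0 m².
ᾱ = 0.2086, so room constant R = A/(1−ᾱ) = 230.680 m².
Lp = Lw + 10 log₁₀(4/R) = 106.6 -17.61 = 89.0 dB.

89.0 dB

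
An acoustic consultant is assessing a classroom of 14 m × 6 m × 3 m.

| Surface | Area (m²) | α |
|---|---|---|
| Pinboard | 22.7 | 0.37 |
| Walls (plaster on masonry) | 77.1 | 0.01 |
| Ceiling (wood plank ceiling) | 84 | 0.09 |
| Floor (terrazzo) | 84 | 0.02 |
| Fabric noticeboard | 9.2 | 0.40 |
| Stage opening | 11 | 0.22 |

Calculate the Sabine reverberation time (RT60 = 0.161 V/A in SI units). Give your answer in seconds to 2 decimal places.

Total absorption A = 22.7·0.37 + 77.1·0.01 + 84·0.09 + 84·0.02 + 9.2·0.40 + 11·0.22
  = 8.399 + 0.771 + 7.560 + 1.680 + 3.680 + 2.420 = 24.510 m² sabins.
Room volume: 252 m³.
RT60 = 0.161 · V / A = 0.161 × 252 / 24.510 = 1.66 s.

1.66 seconds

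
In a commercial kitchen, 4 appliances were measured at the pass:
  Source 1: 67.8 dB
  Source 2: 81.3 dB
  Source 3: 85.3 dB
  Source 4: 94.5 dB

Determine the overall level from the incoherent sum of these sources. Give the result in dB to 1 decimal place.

Sum in the linear (power) domain: Σ 10^(Lᵢ/10) = 10^(67.8/10) + 10^(81.3/10) + 10^(85.3/10) + 10^(94.5/10) = 3.298e+09.
Combined level = 10 log₁₀(3.298e+09) = 95.2 dB.

95.2 dB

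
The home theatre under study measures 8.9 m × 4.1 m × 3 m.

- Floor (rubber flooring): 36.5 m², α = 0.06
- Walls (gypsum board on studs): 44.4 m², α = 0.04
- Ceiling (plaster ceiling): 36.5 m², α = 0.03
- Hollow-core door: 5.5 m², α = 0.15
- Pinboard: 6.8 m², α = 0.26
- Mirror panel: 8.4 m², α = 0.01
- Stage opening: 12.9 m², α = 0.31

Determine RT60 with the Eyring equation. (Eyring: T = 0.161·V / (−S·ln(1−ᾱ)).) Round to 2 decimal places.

Total surface area S = 36.5 + 44.4 + 36.5 + 5.5 + 6.8 + 8.4 + 12.9 = 151.0 m².
Σ(Sᵢαᵢ) = 36.5×0.06 + 44.4×0.04 + 36.5×0.03 + 5.5×0.15 + 6.8×0.26 + 8.4×0.01 + 12.9×0.31 = 11.737.
Mean coefficient ᾱ = A/S = 0.0777.
Eyring denominator: −S ln(1−ᾱ) = 12.214.
V = 8.9 × 4.1 × 3 = 109.47 m³.
T = 0.161·V/[−S·ln(1−ᾱ)] = 0.161·109.47/12.214 = 1.44 s.

1.44 seconds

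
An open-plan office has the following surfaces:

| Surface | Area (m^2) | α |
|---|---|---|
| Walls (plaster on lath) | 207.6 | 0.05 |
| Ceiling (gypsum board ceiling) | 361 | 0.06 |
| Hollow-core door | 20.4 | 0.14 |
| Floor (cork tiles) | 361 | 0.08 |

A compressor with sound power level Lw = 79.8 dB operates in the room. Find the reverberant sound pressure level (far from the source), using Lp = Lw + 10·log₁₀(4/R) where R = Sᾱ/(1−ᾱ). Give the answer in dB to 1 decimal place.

Σ(Sᵢαᵢ) = 207.6·0.05 + 361·0.06 + 20.4·0.14 + 361·0.08 = 63.776; total area S = 950.0 m^2.
ᾱ = 63.776/950.0 = 0.0671; R = Sᾱ/(1−ᾱ) = 63.776/(1−0.0671) = 68.363 m^2.
Lp = Lw + 10 log₁₀(4/R) = 79.8 -12.33 = 67.5 dB.

67.5 dB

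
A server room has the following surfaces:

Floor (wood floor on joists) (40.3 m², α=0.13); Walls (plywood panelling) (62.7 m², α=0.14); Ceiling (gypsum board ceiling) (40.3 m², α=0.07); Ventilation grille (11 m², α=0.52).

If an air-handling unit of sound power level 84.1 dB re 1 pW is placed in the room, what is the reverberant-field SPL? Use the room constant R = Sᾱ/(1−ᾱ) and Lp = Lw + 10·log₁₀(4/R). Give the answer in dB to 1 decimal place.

75.9 dB

Σ(Sᵢαᵢ) = 40.3·0.13 + 62.7·0.14 + 40.3·0.07 + 11·0.52 = 22.558; total area S = 154.3 m².
ᾱ = 22.558/154.3 = 0.1462; R = Sᾱ/(1−ᾱ) = 22.558/(1−0.1462) = 26.421 m².
Lp = Lw + 10 log₁₀(4/R) = 84.1 -8.20 = 75.9 dB.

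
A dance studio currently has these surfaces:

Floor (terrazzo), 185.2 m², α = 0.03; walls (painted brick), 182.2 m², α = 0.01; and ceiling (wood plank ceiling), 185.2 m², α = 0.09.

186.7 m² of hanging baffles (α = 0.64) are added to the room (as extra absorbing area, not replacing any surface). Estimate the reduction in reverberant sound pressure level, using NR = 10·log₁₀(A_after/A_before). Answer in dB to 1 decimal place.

7.8 dB

A_before = Σ Sᵢαᵢ = 185.2·0.03 + 182.2·0.01 + 185.2·0.09 = 24.046 sabins.
Treatment contributes 186.7·0.64 = 119.488 sabins.
New total A_after = 143.534 sabins.
Reduction = 10 log₁₀(A_after/A_before) = 10 log₁₀(5.9691) = 7.8 dB.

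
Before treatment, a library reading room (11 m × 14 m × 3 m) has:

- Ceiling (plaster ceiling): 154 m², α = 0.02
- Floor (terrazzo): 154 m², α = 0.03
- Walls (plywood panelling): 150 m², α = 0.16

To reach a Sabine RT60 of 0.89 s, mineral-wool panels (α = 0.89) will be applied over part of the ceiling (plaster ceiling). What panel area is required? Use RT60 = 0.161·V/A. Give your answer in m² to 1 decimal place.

59.6

Equivalent absorption area: A₁ = 154*0.02 + 154*0.03 + 150*0.16 = 31.700 m².
Required A₂ = 0.161·462/0.89 = 83.575 sabins.
Absorption to add: 83.575 − 31.700 = 51.875 sabins.
Each m² of panel replacing the ceiling (plaster ceiling) adds (0.89 − 0.02) = 0.87 sabins.
Area = ΔA/Δα = 51.875/0.87 = 59.6 m².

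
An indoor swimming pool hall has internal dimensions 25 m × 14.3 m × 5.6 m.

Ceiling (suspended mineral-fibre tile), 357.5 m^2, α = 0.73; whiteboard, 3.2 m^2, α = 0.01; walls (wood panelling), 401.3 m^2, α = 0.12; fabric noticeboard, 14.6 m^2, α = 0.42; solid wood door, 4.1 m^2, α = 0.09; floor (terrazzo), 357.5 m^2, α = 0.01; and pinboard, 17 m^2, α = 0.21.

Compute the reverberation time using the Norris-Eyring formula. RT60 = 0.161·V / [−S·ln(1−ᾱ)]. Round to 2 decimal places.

S = Σ Sᵢ = 1155.2 m^2.
Σ(Sᵢαᵢ) = 357.5·0.73 + 3.2·0.01 + 401.3·0.12 + 14.6·0.42 + 4.1·0.09 + 357.5·0.01 + 17·0.21 = 322.809.
Mean coefficient ᾱ = A/S = 0.2794.
−S·ln(1−ᾱ) = −1155.2 × ln(1 − 0.2794) = 378.526.
V = 25 × 14.3 × 5.6 = 2002 m³.
RT60 = 0.161 × 2002 / 378.526 = 0.85 s.

0.85 sec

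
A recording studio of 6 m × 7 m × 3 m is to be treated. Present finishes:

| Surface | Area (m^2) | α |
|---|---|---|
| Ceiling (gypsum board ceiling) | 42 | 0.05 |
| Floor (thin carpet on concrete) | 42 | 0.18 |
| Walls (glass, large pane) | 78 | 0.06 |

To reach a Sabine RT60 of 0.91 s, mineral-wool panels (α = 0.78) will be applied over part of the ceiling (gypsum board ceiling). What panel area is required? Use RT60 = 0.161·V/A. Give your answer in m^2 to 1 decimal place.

Summing Sᵢαᵢ: 2.100 + 7.560 + 4.680 → A₁ = 14.340 sabins.
Required A₂ = 0.161·126/0.91 = 22.292 sabins.
ΔA needed = 22.292 − 14.340 = 7.952 sabins.
Net gain per m^2: Δα = 0.78 − 0.05 = 0.73.
Area = ΔA/Δα = 7.952/0.73 = 10.9 m^2.

10.9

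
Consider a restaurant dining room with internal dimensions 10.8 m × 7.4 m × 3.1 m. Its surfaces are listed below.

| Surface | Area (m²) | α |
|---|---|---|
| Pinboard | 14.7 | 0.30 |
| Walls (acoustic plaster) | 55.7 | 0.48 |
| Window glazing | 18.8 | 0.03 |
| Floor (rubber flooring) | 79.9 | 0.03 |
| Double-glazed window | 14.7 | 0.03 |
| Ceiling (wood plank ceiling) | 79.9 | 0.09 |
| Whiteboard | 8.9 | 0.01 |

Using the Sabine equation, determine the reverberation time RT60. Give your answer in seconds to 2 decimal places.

Summing Sᵢαᵢ: 4.410 + 26.736 + 0.564 + 2.397 + 0.441 + 7.191 + 0.089 → A = 41.828 sabins.
Volume V = 10.8 × 7.4 × 3.1 = 247.752 m³.
T = 0.161 V/A = 0.161·247.752/41.828 = 0.95 s.

0.95 seconds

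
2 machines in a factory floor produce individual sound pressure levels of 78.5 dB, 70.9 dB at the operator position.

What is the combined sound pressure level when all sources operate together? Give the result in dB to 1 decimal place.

Σ 10^(Lᵢ/10) = 8.31e+07.
Back to dB: 10·log₁₀ Σ = 79.2 dB.

79.2 dB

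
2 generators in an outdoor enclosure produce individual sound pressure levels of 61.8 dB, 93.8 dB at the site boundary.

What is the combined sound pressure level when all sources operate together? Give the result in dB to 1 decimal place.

Converting to relative power and adding: 10^(61.8/10) + 10^(93.8/10) = 2.4e+09.
L_total = 10·log₁₀(2.4e+09) = 93.8 dB.

93.8 dB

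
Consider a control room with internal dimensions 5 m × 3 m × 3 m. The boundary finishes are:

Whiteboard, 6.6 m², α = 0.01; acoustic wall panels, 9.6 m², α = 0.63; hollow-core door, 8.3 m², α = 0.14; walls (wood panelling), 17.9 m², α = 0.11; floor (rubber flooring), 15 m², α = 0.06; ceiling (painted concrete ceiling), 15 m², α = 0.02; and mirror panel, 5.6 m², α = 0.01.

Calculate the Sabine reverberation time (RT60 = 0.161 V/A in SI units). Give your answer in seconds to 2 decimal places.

Summing Sᵢαᵢ: 0.066 + 6.048 + 1.162 + 1.969 + 0.900 + 0.300 + 0.056 → A = 10.501 sabins.
Volume V = 5 × 3 × 3 = 45 m³.
RT60 = 0.161 · V / A = 0.161 × 45 / 10.501 = 0.69 s.

0.69 s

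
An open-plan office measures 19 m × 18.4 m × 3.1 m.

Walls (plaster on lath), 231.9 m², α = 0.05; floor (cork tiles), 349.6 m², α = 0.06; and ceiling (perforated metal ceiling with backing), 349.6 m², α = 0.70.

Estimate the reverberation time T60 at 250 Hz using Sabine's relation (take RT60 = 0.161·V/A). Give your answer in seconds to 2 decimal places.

Equivalent absorption area: A = 231.9*0.05 + 349.6*0.06 + 349.6*0.70 = 277.291 m².
Volume V = 19 × 18.4 × 3.1 = 1083.76 m³.
Sabine: RT60 = 0.161 × 1083.76 / 277.291 = 0.63 s.

0.63 sec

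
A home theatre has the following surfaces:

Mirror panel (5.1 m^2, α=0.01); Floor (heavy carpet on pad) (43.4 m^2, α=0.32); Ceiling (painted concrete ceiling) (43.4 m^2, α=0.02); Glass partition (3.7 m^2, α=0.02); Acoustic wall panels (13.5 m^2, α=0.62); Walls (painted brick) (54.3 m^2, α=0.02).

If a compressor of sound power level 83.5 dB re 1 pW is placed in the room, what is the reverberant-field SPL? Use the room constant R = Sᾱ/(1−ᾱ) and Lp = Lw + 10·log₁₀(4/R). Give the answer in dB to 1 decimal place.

75.0 dB

A = 24.337 sabins; S = 163.4 m^2.
ᾱ = 24.337/163.4 = 0.1489; R = Sᾱ/(1−ᾱ) = 24.337/(1−0.1489) = 28.595 m^2.
Lp = Lw + 10 log₁₀(4/R) = 83.5 -8.54 = 75.0 dB.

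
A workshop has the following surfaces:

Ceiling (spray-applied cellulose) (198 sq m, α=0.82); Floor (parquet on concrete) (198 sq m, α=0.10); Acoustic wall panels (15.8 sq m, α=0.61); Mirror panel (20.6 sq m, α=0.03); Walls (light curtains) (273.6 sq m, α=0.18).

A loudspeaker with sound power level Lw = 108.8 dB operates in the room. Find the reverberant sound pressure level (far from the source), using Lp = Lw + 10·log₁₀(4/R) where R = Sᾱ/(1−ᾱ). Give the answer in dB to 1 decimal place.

A = 241.664 sabins; S = 706.0 sq m.
ᾱ = 241.664/706.0 = 0.3423; R = Sᾱ/(1−ᾱ) = 241.664/(1−0.3423) = 367.438 sq m.
Lp = Lw + 10 log₁₀(4/R) = 108.8 -19.63 = 89.2 dB.

89.2 dB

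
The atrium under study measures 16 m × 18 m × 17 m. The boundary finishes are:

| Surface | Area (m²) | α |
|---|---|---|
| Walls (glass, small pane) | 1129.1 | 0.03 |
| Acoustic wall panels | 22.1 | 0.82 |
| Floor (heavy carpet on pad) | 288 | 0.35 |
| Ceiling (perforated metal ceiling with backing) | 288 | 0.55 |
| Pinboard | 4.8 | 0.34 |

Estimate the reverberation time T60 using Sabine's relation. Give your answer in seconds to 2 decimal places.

Equivalent absorption area: A = 1129.1·0.03 + 22.1·0.82 + 288·0.35 + 288·0.55 + 4.8·0.34 = 312.827 m².
Volume V = 16 × 18 × 17 = 4896 m³.
RT60 = 0.161 · V / A = 0.161 × 4896 / 312.827 = 2.52 s.

2.52 s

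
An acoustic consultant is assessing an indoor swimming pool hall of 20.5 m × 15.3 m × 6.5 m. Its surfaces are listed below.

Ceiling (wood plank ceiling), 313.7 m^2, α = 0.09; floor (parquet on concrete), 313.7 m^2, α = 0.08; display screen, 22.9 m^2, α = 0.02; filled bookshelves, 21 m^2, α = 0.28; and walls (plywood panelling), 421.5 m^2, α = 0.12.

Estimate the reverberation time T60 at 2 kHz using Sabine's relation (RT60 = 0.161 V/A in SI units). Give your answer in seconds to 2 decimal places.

A = Σ Sᵢαᵢ = 313.7*0.09 + 313.7*0.08 + 22.9*0.02 + 21*0.28 + 421.5*0.12 = 110.247 sabins.
Volume V = 20.5 × 15.3 × 6.5 = 2038.725 m³.
Sabine: RT60 = 0.161 × 2038.725 / 110.247 = 2.98 s.

2.98 s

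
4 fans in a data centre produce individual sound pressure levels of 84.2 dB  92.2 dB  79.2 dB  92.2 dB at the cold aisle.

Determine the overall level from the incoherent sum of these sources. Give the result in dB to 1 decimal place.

95.6 dB

Converting to relative power and adding: 10^(84.2/10) + 10^(92.2/10) + 10^(79.2/10) + 10^(92.2/10) = 3.665e+09.
Combined level = 10 log₁₀(3.665e+09) = 95.6 dB.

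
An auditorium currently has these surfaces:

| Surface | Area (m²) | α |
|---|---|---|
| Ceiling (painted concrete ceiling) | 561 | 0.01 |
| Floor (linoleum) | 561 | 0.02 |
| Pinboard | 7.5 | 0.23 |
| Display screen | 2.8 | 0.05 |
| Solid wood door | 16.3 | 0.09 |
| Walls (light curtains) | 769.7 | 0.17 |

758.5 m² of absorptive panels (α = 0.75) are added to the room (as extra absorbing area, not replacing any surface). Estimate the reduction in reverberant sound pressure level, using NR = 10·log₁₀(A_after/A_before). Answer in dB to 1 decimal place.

A_before = Σ Sᵢαᵢ = 561·0.01 + 561·0.02 + 7.5·0.23 + 2.8·0.05 + 16.3·0.09 + 769.7·0.17 = 151.011 sabins.
Added absorption = 758.5 × 0.75 = 568.875 sabins.
A_after = 151.011 + 568.875 = 719.886 sabins.
Reduction = 10 log₁₀(A_after/A_before) = 10 log₁₀(4.7671) = 6.8 dB.

6.8 dB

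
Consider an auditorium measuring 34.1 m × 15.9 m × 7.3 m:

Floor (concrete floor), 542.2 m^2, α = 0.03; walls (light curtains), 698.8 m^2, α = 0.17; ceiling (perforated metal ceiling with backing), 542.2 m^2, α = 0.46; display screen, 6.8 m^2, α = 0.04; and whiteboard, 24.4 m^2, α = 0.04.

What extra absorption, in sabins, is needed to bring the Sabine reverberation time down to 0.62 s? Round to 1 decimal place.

Summing Sᵢαᵢ: 16.266 + 118.796 + 249.412 + 0.272 + 0.976 → A₁ = 385.722 sabins.
For T = 0.62 s, need A₂ = 0.161·V/T = 0.161·3957.987/0.62 = 1027.800 sabins.
ΔA = A₂ − A₁ = 1027.800 − 385.722 = 642.1 sabins.

642.1 sabins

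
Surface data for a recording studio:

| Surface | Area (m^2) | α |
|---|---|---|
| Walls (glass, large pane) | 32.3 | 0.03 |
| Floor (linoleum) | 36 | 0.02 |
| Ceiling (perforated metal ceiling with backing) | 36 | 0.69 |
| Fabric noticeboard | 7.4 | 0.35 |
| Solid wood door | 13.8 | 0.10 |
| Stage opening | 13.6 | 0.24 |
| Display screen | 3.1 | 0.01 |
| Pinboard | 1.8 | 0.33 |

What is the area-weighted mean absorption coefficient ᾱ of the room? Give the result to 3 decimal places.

Total surface area S = 144.0 m^2.
Weighted sum Σ Sα = 34.388.
ᾱ = A/S = 0.239.

0.239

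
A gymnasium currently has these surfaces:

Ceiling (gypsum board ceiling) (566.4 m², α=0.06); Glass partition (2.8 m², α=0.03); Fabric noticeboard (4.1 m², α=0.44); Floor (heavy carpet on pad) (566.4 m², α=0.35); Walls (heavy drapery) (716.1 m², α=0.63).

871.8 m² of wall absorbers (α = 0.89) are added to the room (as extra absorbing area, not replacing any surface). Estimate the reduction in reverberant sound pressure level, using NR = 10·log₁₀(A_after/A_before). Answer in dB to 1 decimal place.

3.3 dB

Total absorption A_before = 566.4·0.06 + 2.8·0.03 + 4.1·0.44 + 566.4·0.35 + 716.1·0.63
  = 33.984 + 0.084 + 1.804 + 198.240 + 451.143 = 685.255 m² sabins.
Added absorption = 871.8 × 0.89 = 775.902 sabins.
A_after = 685.255 + 775.902 = 1461.157 sabins.
NR = 10·log₁₀(1461.157/685.255) = 3.3 dB.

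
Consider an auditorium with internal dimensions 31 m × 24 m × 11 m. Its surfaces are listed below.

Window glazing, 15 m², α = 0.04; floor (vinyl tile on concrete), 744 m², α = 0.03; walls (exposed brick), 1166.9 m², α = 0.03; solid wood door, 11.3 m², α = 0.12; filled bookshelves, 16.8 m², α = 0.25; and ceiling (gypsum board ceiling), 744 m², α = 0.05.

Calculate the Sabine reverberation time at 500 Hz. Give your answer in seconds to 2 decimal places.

Equivalent absorption area: A = 15*0.04 + 744*0.03 + 1166.9*0.03 + 11.3*0.12 + 16.8*0.25 + 744*0.05 = 100.683 m².
Volume V = 31 × 24 × 11 = 8184 m³.
RT60 = 0.161 · V / A = 0.161 × 8184 / 100.683 = 13.09 s.

13.09 seconds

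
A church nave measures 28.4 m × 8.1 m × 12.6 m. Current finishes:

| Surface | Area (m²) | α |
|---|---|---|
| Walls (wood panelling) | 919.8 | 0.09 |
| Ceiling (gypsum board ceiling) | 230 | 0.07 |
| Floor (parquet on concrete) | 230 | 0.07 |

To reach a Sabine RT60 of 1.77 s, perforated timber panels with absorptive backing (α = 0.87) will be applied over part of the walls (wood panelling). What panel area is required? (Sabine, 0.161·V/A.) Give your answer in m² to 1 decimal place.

Summing Sᵢαᵢ: 82.782 + 16.100 + 16.100 → A₁ = 114.982 sabins.
Required A₂ = 0.161·2898.504/1.77 = 263.649 sabins.
Absorption to add: 263.649 − 114.982 = 148.667 sabins.
Net gain per m²: Δα = 0.87 − 0.09 = 0.78.
Panel area = 148.667 / 0.78 = 190.6 m².

190.6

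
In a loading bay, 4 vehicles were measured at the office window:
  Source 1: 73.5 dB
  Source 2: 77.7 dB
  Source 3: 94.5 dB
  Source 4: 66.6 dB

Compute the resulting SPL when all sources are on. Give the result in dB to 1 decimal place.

94.6 dB

Σ 10^(Lᵢ/10) = 2.904e+09.
L_total = 10·log₁₀(2.904e+09) = 94.6 dB.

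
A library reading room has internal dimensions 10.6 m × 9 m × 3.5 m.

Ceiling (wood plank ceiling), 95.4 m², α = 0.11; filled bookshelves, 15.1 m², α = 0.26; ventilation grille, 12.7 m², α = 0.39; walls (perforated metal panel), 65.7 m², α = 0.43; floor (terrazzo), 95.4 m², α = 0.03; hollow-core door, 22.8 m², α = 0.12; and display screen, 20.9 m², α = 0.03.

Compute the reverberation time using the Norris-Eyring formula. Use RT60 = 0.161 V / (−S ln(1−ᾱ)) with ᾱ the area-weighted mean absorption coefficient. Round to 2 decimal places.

S = Σ Sᵢ = 328.0 m².
Absorption A = 95.4×0.11 + 15.1×0.26 + 12.7×0.39 + 65.7×0.43 + 95.4×0.03 + 22.8×0.12 + 20.9×0.03 = 53.849 sabins.
Mean coefficient ᾱ = A/S = 0.1642.
Eyring denominator: −S ln(1−ᾱ) = 58.832.
V = 10.6 × 9 × 3.5 = 333.9 m³.
T = 0.161·V/[−S·ln(1−ᾱ)] = 0.161·333.9/58.832 = 0.91 s.

0.91 s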